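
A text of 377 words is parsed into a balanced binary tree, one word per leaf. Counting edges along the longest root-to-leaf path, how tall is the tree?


In a balanced binary tree with n leaves the deepest leaf is ceil(log2(n)) edges below the root.
log2(377) = 8.5584
ceil(8.5584) = 9
height (edges) = 9

9


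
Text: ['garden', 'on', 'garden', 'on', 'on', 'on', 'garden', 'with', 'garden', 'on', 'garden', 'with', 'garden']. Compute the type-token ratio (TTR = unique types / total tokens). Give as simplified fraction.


Tokens: 13
Unique types: ('garden', 'on', 'with') = 3
TTR = 3/13
Already in lowest terms.

3/13


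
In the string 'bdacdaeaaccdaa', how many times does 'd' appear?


Scanning 'bdacdaeaaccdaa' for 'd':
  Position 1: 'd' -> MATCH (count: 1)
  Position 4: 'd' -> MATCH (count: 2)
  Position 11: 'd' -> MATCH (count: 3)
Total occurrences of 'd': 3

3


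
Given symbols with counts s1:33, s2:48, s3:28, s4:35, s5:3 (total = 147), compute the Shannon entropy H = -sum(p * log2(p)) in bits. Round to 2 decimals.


Computing entropy H = -sum(p_i * log2(p_i)):
  s1: p = 33/147 = 0.2245, -p*log2(p) = 0.4838
  s2: p = 48/147 = 0.3265, -p*log2(p) = 0.5273
  s3: p = 28/147 = 0.1905, -p*log2(p) = 0.4557
  s4: p = 35/147 = 0.2381, -p*log2(p) = 0.4929
  s5: p = 3/147 = 0.0204, -p*log2(p) = 0.1146
H = sum of terms = 2.0743
Rounded to 2 decimals: 2.07

2.07


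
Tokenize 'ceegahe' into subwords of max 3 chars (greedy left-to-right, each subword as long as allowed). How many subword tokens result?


'ceegahe' has 7 characters.
Chunking with max size 3:
  Chunk 1: 'cee' (positions 0-2)
  Chunk 2: 'gah' (positions 3-5)
  Chunk 3: 'e' (positions 6-6)
Total chunks: ceil(7 / 3) = 3

3


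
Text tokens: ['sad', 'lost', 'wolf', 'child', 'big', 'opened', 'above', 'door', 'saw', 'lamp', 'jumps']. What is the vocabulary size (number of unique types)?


Listing all tokens and tracking unique types:
  Token 1: 'sad' -> NEW (unique so far: 1)
  Token 2: 'lost' -> NEW (unique so far: 2)
  Token 3: 'wolf' -> NEW (unique so far: 3)
  Token 4: 'child' -> NEW (unique so far: 4)
  Token 5: 'big' -> NEW (unique so far: 5)
  Token 6: 'opened' -> NEW (unique so far: 6)
  Token 7: 'above' -> NEW (unique so far: 7)
  Token 8: 'door' -> NEW (unique so far: 8)
  Token 9: 'saw' -> NEW (unique so far: 9)
  Token 10: 'lamp' -> NEW (unique so far: 10)
  Token 11: 'jumps' -> NEW (unique so far: 11)
Unique types: ('above', 'big', 'child', 'door', 'jumps', 'lamp', 'lost', 'opened', 'sad', 'saw', 'wolf')
Vocabulary size: 11

11


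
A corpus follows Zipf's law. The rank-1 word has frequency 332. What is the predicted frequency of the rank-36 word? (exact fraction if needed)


Zipf's law: freq(rank) = f1 / rank
f1 = 332, rank = 36
freq = 332 / 36
GCD(332, 36) = 4
Simplified: 83/9

83/9


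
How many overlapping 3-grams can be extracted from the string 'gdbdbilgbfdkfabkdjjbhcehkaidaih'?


String 'gdbdbilgbfdkfabkdjjbhcehkaidaih' has length L = 31.
Number of overlapping n-grams = L - n + 1
Substituting: 31 - 3 + 1 = 29

29


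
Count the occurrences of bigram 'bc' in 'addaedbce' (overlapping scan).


Scanning 'addaedbce' for bigram 'bc':
  Position 0: 'ad' -> no
  Position 1: 'dd' -> no
  Position 2: 'da' -> no
  Position 3: 'ae' -> no
  Position 4: 'ed' -> no
  Position 5: 'db' -> no
  Position 6: 'bc' -> MATCH
  Position 7: 'ce' -> no
Total matches: 1

1


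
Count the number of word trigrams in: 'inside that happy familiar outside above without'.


Word trigrams from [7] words:
  Trigram 1: (inside that happy)
  Trigram 2: (that happy familiar)
  Trigram 3: (happy familiar outside)
  Trigram 4: (familiar outside above)
  Trigram 5: (outside above without)
Total word trigrams: 7 - 2 = 5

5


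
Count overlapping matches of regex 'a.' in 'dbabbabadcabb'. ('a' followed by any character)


Pattern: a. means 'a' followed by any character.
Scanning 'dbabbabadcabb' position-by-position:
  Pos 0: window 'db' -> no
  Pos 1: window 'ba' -> no
  Pos 2: window 'ab' -> MATCH
  Pos 3: window 'bb' -> no
  Pos 4: window 'ba' -> no
  Pos 5: window 'ab' -> MATCH
  Pos 6: window 'ba' -> no
  Pos 7: window 'ad' -> MATCH
  Pos 8: window 'dc' -> no
  Pos 9: window 'ca' -> no
  Pos 10: window 'ab' -> MATCH
  Pos 11: window 'bb' -> no
  Pos 12: window 'b' -> no
Total matches: 4

4


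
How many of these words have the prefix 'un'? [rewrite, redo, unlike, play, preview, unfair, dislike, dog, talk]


Checking each word for prefix 'un':
  'rewrite' -> no (count: 0)
  'redo' -> no (count: 0)
  'unlike' -> YES, starts with 'un' (count: 1)
  'play' -> no (count: 1)
  'preview' -> no (count: 1)
  'unfair' -> YES, starts with 'un' (count: 2)
  'dislike' -> no (count: 2)
  'dog' -> no (count: 2)
  'talk' -> no (count: 2)
Total with prefix 'un': 2

2


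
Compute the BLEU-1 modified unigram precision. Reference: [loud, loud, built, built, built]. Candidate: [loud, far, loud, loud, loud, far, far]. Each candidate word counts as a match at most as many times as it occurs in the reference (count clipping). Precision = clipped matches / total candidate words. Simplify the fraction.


Reference word counts: {'built': 3, 'loud': 2}
Checking each candidate word (with clipping):
  'loud' -> in reference (ref count 2, used 1/2) -> match (matches: 1)
  'far' -> not in reference -> no match (matches: 1)
  'loud' -> in reference (ref count 2, used 2/2) -> match (matches: 2)
  'loud' -> ref count 2 already used up (2/2) -> clipped, no match (matches: 2)
  'loud' -> ref count 2 already used up (2/2) -> clipped, no match (matches: 2)
  'far' -> not in reference -> no match (matches: 2)
  'far' -> not in reference -> no match (matches: 2)
Clipped matches: 2, Candidate length: 7
Precision = 2/7

2/7


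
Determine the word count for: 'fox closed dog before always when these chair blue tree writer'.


Counting words by splitting on spaces:
  Word 1: 'fox'
  Word 2: 'closed'
  Word 3: 'dog'
  Word 4: 'before'
  Word 5: 'always'
  Word 6: 'when'
  Word 7: 'these'
  Word 8: 'chair'
  Word 9: 'blue'
  Word 10: 'tree'
  Word 11: 'writer'
Total words: 11

11


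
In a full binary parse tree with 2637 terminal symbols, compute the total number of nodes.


Leaf nodes (terminals): 2637
Internal nodes = n - 1 = 2637 - 1 = 2636
Total = leaves + internal = 2637 + 2636 = 5273

5273


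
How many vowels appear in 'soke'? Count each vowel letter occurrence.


Scanning each character of 'soke':
  Position 1: 's' -> consonant (running count: 0)
  Position 2: 'o' -> vowel (running count: 1)
  Position 3: 'k' -> consonant (running count: 1)
  Position 4: 'e' -> vowel (running count: 2)
Total vowels: 2

2


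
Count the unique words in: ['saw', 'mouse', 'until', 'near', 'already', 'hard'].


Listing all tokens and tracking unique types:
  Token 1: 'saw' -> NEW (unique so far: 1)
  Token 2: 'mouse' -> NEW (unique so far: 2)
  Token 3: 'until' -> NEW (unique so far: 3)
  Token 4: 'near' -> NEW (unique so far: 4)
  Token 5: 'already' -> NEW (unique so far: 5)
  Token 6: 'hard' -> NEW (unique so far: 6)
Unique types: ('already', 'hard', 'mouse', 'near', 'saw', 'until')
Vocabulary size: 6

6


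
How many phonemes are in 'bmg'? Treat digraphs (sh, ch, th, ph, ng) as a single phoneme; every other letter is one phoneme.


Parsing 'bmg' greedily, digraphs first:
  'b' -> consonant phoneme (phonemes so far: 1)
  'm' -> consonant phoneme (phonemes so far: 2)
  'g' -> consonant phoneme (phonemes so far: 3)
Total phonemes: 3

3


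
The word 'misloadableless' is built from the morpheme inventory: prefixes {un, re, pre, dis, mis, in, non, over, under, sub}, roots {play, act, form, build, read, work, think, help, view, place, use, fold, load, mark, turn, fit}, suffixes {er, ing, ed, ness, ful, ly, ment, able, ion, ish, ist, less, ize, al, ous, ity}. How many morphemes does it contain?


Segmenting 'misloadableless' against the inventory:
  'mis' -> prefix (morpheme 1)
  'load' -> root (morpheme 2)
  'able' -> suffix (morpheme 3)
  'less' -> suffix (morpheme 4)
Total morphemes: 4

4


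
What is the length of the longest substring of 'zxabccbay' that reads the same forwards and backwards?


Scanning 'zxabccbay' for palindromic substrings.
Substring at positions 2-7: 'abccba'.
Check: reverse('abccba') = 'abccba' -> palindrome confirmed.
Neighbouring characters ('x' / 'y') break symmetry, so it cannot extend further.
No longer palindromic substring exists; longest length = 6

6


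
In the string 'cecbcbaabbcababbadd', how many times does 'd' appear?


Scanning 'cecbcbaabbcababbadd' for 'd':
  Position 17: 'd' -> MATCH (count: 1)
  Position 18: 'd' -> MATCH (count: 2)
Total occurrences of 'd': 2

2


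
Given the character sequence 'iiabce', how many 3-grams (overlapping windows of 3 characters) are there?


String 'iiabce' has length L = 6.
Number of overlapping n-grams = L - n + 1
Substituting: 6 - 3 + 1 = 4

4


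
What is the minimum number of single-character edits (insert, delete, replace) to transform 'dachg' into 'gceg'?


Building DP table for s1='dachg' (len 5) and s2='gceg' (len 4):
       g  c  e  g
    0  1  2  3  4
  d 1  1  2  3  4
  a 2  2  2  3  4
  c 3  3  2  3  4
  h 4  4  3  3  4
  g 5  4  4  4  3
Edit distance = dp[5][4] = 3

3


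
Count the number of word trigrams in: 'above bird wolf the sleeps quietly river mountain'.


Word trigrams from [8] words:
  Trigram 1: (above bird wolf)
  Trigram 2: (bird wolf the)
  Trigram 3: (wolf the sleeps)
  Trigram 4: (the sleeps quietly)
  Trigram 5: (sleeps quietly river)
  Trigram 6: (quietly river mountain)
Total word trigrams: 8 - 2 = 6

6


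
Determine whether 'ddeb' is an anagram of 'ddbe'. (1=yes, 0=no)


Sort characters of 'ddeb': 'bdde'
Sort characters of 'ddbe': 'bdde'
Sorted forms match -> they ARE anagrams
Result: 1

1


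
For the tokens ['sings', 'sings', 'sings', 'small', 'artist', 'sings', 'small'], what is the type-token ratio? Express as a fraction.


Tokens: 7
Unique types: ('artist', 'sings', 'small') = 3
TTR = 3/7
Already in lowest terms.

3/7


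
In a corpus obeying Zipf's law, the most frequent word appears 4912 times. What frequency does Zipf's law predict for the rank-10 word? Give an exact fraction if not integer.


Zipf's law: freq(rank) = f1 / rank
f1 = 4912, rank = 10
freq = 4912 / 10
GCD(4912, 10) = 2
Simplified: 2456/5

2456/5


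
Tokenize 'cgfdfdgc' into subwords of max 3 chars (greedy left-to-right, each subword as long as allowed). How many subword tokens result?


'cgfdfdgc' has 8 characters.
Chunking with max size 3:
  Chunk 1: 'cgf' (positions 0-2)
  Chunk 2: 'dfd' (positions 3-5)
  Chunk 3: 'gc' (positions 6-7)
Total chunks: ceil(8 / 3) = 3

3


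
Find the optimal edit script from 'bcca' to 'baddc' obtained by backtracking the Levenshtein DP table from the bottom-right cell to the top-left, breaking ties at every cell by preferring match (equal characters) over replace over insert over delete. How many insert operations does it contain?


Edit distance = 4. Backtracking from cell (4, 5) with preference match > replace > insert > delete,
then listing the resulting alignment 'bcca' -> 'baddc' left to right:
  Step 1: keep 'b'
  Step 2: insert 'a' [insertion #1]
  Step 3: replace c->d
  Step 4: replace c->d
  Step 5: replace a->c
Total insertions: 1

1


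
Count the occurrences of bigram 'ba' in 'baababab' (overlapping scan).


Scanning 'baababab' for bigram 'ba':
  Position 0: 'ba' -> MATCH
  Position 1: 'aa' -> no
  Position 2: 'ab' -> no
  Position 3: 'ba' -> MATCH
  Position 4: 'ab' -> no
  Position 5: 'ba' -> MATCH
  Position 6: 'ab' -> no
Total matches: 3

3


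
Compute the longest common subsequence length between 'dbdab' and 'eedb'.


DP table for LCS of 'dbdab' and 'eedb':
       e  e  d  b
    0  0  0  0  0
  d 0  0  0  1  1
  b 0  0  0  1  2
  d 0  0  0  1  2
  a 0  0  0  1  2
  b 0  0  0  1  2
LCS: 'db'
LCS length = 2

2


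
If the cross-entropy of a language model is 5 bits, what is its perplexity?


Perplexity formula: PP = 2^H
H = 5
PP = 2^5
Steps: 2^1 = 2, 2^2 = 4, 2^3 = 8, 2^4 = 16, 2^5 = 32
PP = 32

32


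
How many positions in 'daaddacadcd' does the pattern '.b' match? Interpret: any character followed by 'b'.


Pattern: .b means any character followed by 'b'.
Scanning 'daaddacadcd' position-by-position:
  Pos 0: window 'da' -> no
  Pos 1: window 'aa' -> no
  Pos 2: window 'ad' -> no
  Pos 3: window 'dd' -> no
  Pos 4: window 'da' -> no
  Pos 5: window 'ac' -> no
  Pos 6: window 'ca' -> no
  Pos 7: window 'ad' -> no
  Pos 8: window 'dc' -> no
  Pos 9: window 'cd' -> no
  Pos 10: window 'd' -> no
Total matches: 0

0


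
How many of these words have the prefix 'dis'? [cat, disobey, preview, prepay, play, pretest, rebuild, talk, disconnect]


Checking each word for prefix 'dis':
  'cat' -> no (count: 0)
  'disobey' -> YES, starts with 'dis' (count: 1)
  'preview' -> no (count: 1)
  'prepay' -> no (count: 1)
  'play' -> no (count: 1)
  'pretest' -> no (count: 1)
  'rebuild' -> no (count: 1)
  'talk' -> no (count: 1)
  'disconnect' -> YES, starts with 'dis' (count: 2)
Total with prefix 'dis': 2

2


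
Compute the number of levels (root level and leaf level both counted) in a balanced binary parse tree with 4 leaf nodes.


In a balanced binary tree with n leaves the deepest leaf is ceil(log2(n)) edges below the root,
so counting node levels inclusive of root and leaves gives ceil(log2(n)) + 1 levels.
log2(4) = 2.0000
ceil(2.0000) = 2
levels = 2 + 1 = 3

3


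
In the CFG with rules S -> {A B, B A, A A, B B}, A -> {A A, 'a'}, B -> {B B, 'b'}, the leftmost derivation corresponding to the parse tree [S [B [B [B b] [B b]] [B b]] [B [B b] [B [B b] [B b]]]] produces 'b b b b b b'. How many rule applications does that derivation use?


Every bracketed nonterminal node [X ...] in the tree is produced by exactly one rule application.
Reading the tree off as a leftmost derivation:
  Step 1: S  =>  B B   (applied S -> B B)
  Step 2: B B  =>  B B B   (applied B -> B B)
  Step 3: B B B  =>  B B B B   (applied B -> B B)
  Step 4: B B B B  =>  b B B B   (applied B -> b)
  Step 5: b B B B  =>  b b B B   (applied B -> b)
  Step 6: b b B B  =>  b b b B   (applied B -> b)
  Step 7: b b b B  =>  b b b B B   (applied B -> B B)
  Step 8: b b b B B  =>  b b b b B   (applied B -> b)
  Step 9: b b b b B  =>  b b b b B B   (applied B -> B B)
  Step 10: b b b b B B  =>  b b b b b B   (applied B -> b)
  Step 11: b b b b b B  =>  b b b b b b   (applied B -> b)
Final yield: b b b b b b
Total rewrite steps: 11

11


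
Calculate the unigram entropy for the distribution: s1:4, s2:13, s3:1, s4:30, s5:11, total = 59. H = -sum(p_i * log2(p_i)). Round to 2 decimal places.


Computing entropy H = -sum(p_i * log2(p_i)):
  s1: p = 4/59 = 0.0678, -p*log2(p) = 0.2632
  s2: p = 13/59 = 0.2203, -p*log2(p) = 0.4808
  s3: p = 1/59 = 0.0169, -p*log2(p) = 0.0997
  s4: p = 30/59 = 0.5085, -p*log2(p) = 0.4961
  s5: p = 11/59 = 0.1864, -p*log2(p) = 0.4518
H = sum of terms = 1.7916
Rounded to 2 decimals: 1.79

1.79


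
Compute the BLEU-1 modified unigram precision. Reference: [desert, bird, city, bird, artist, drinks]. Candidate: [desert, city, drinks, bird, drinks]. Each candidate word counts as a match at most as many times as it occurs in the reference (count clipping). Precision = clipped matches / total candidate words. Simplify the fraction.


Reference word counts: {'artist': 1, 'bird': 2, 'city': 1, 'desert': 1, 'drinks': 1}
Checking each candidate word (with clipping):
  'desert' -> in reference (ref count 1, used 1/1) -> match (matches: 1)
  'city' -> in reference (ref count 1, used 1/1) -> match (matches: 2)
  'drinks' -> in reference (ref count 1, used 1/1) -> match (matches: 3)
  'bird' -> in reference (ref count 2, used 1/2) -> match (matches: 4)
  'drinks' -> ref count 1 already used up (1/1) -> clipped, no match (matches: 4)
Clipped matches: 4, Candidate length: 5
Precision = 4/5

4/5


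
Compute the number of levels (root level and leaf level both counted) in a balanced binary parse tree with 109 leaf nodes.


In a balanced binary tree with n leaves the deepest leaf is ceil(log2(n)) edges below the root,
so counting node levels inclusive of root and leaves gives ceil(log2(n)) + 1 levels.
log2(109) = 6.7682
ceil(6.7682) = 7
levels = 7 + 1 = 8

8


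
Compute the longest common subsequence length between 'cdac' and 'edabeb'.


DP table for LCS of 'cdac' and 'edabeb':
       e  d  a  b  e  b
    0  0  0  0  0  0  0
  c 0  0  0  0  0  0  0
  d 0  0  1  1  1  1  1
  a 0  0  1  2  2  2  2
  c 0  0  1  2  2  2  2
LCS: 'da'
LCS length = 2

2


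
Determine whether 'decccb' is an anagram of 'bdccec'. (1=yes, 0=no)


Sort characters of 'decccb': 'bcccde'
Sort characters of 'bdccec': 'bcccde'
Sorted forms match -> they ARE anagrams
Result: 1

1


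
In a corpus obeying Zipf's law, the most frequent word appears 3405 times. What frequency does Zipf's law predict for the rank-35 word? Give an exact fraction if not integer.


Zipf's law: freq(rank) = f1 / rank
f1 = 3405, rank = 35
freq = 3405 / 35
GCD(3405, 35) = 5
Simplified: 681/7

681/7


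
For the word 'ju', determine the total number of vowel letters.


Scanning each character of 'ju':
  Position 1: 'j' -> consonant (running count: 0)
  Position 2: 'u' -> vowel (running count: 1)
Total vowels: 1

1


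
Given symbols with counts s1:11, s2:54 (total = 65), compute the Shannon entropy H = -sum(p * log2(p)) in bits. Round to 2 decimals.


Computing entropy H = -sum(p_i * log2(p_i)):
  s1: p = 11/65 = 0.1692, -p*log2(p) = 0.4337
  s2: p = 54/65 = 0.8308, -p*log2(p) = 0.2222
H = sum of terms = 0.6559
Rounded to 2 decimals: 0.66

0.66


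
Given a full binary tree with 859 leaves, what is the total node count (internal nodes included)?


Leaf nodes (terminals): 859
Internal nodes = n - 1 = 859 - 1 = 858
Total = leaves + internal = 859 + 858 = 1717

1717


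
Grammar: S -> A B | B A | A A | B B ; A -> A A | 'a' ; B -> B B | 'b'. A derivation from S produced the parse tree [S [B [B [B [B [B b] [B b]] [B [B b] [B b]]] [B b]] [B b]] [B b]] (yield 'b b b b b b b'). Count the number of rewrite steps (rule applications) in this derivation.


Every bracketed nonterminal node [X ...] in the tree is produced by exactly one rule application.
Reading the tree off as a leftmost derivation:
  Step 1: S  =>  B B   (applied S -> B B)
  Step 2: B B  =>  B B B   (applied B -> B B)
  Step 3: B B B  =>  B B B B   (applied B -> B B)
  Step 4: B B B B  =>  B B B B B   (applied B -> B B)
  Step 5: B B B B B  =>  B B B B B B   (applied B -> B B)
  Step 6: B B B B B B  =>  b B B B B B   (applied B -> b)
  Step 7: b B B B B B  =>  b b B B B B   (applied B -> b)
  Step 8: b b B B B B  =>  b b B B B B B   (applied B -> B B)
  Step 9: b b B B B B B  =>  b b b B B B B   (applied B -> b)
  Step 10: b b b B B B B  =>  b b b b B B B   (applied B -> b)
  Step 11: b b b b B B B  =>  b b b b b B B   (applied B -> b)
  Step 12: b b b b b B B  =>  b b b b b b B   (applied B -> b)
  Step 13: b b b b b b B  =>  b b b b b b b   (applied B -> b)
Final yield: b b b b b b b
Total rewrite steps: 13

13


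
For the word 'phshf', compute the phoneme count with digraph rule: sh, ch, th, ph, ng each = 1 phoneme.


Parsing 'phshf' greedily, digraphs first:
  'ph' -> digraph (1 consonant phoneme) (phonemes so far: 1)
  'sh' -> digraph (1 consonant phoneme) (phonemes so far: 2)
  'f' -> consonant phoneme (phonemes so far: 3)
Total phonemes: 3

3


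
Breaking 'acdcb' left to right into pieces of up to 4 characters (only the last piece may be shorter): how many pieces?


'acdcb' has 5 characters.
Chunking with max size 4:
  Chunk 1: 'acdc' (positions 0-3)
  Chunk 2: 'b' (positions 4-4)
Total chunks: ceil(5 / 4) = 2

2


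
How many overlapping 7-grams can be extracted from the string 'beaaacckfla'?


String 'beaaacckfla' has length L = 11.
Number of overlapping n-grams = L - n + 1
Substituting: 11 - 7 + 1 = 5

5


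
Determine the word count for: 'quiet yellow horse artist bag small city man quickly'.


Counting words by splitting on spaces:
  Word 1: 'quiet'
  Word 2: 'yellow'
  Word 3: 'horse'
  Word 4: 'artist'
  Word 5: 'bag'
  Word 6: 'small'
  Word 7: 'city'
  Word 8: 'man'
  Word 9: 'quickly'
Total words: 9

9


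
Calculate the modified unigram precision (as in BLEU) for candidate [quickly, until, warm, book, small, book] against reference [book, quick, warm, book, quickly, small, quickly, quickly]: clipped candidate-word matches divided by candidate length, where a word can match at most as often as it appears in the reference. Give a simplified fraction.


Reference word counts: {'book': 2, 'quick': 1, 'quickly': 3, 'small': 1, 'warm': 1}
Checking each candidate word (with clipping):
  'quickly' -> in reference (ref count 3, used 1/3) -> match (matches: 1)
  'until' -> not in reference -> no match (matches: 1)
  'warm' -> in reference (ref count 1, used 1/1) -> match (matches: 2)
  'book' -> in reference (ref count 2, used 1/2) -> match (matches: 3)
  'small' -> in reference (ref count 1, used 1/1) -> match (matches: 4)
  'book' -> in reference (ref count 2, used 2/2) -> match (matches: 5)
Clipped matches: 5, Candidate length: 6
Precision = 5/6

5/6


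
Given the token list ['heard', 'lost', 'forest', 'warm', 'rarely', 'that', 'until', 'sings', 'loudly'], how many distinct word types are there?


Listing all tokens and tracking unique types:
  Token 1: 'heard' -> NEW (unique so far: 1)
  Token 2: 'lost' -> NEW (unique so far: 2)
  Token 3: 'forest' -> NEW (unique so far: 3)
  Token 4: 'warm' -> NEW (unique so far: 4)
  Token 5: 'rarely' -> NEW (unique so far: 5)
  Token 6: 'that' -> NEW (unique so far: 6)
  Token 7: 'until' -> NEW (unique so far: 7)
  Token 8: 'sings' -> NEW (unique so far: 8)
  Token 9: 'loudly' -> NEW (unique so far: 9)
Unique types: ('forest', 'heard', 'lost', 'loudly', 'rarely', 'sings', 'that', 'until', 'warm')
Vocabulary size: 9

9


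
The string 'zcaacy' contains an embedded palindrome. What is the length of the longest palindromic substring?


Scanning 'zcaacy' for palindromic substrings.
Substring at positions 1-4: 'caac'.
Check: reverse('caac') = 'caac' -> palindrome confirmed.
Neighbouring characters ('z' / 'y') break symmetry, so it cannot extend further.
No longer palindromic substring exists; longest length = 4

4


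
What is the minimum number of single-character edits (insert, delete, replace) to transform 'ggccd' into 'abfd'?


Building DP table for s1='ggccd' (len 5) and s2='abfd' (len 4):
       a  b  f  d
    0  1  2  3  4
  g 1  1  2  3  4
  g 2  2  2  3  4
  c 3  3  3  3  4
  c 4  4  4  4  4
  d 5  5  5  5  4
Edit distance = dp[5][4] = 4

4


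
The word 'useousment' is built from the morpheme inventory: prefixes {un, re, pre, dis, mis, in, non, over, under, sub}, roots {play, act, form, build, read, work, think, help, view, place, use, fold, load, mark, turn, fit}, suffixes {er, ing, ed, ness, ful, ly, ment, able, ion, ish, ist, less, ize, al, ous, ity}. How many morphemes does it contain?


Segmenting 'useousment' against the inventory:
  'use' -> root (morpheme 1)
  'ous' -> suffix (morpheme 2)
  'ment' -> suffix (morpheme 3)
Total morphemes: 3

3


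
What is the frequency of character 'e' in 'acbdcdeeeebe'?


Scanning 'acbdcdeeeebe' for 'e':
  Position 6: 'e' -> MATCH (count: 1)
  Position 7: 'e' -> MATCH (count: 2)
  Position 8: 'e' -> MATCH (count: 3)
  Position 9: 'e' -> MATCH (count: 4)
  Position 11: 'e' -> MATCH (count: 5)
Total occurrences of 'e': 5

5


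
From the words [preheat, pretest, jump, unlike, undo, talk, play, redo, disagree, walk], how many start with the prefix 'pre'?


Checking each word for prefix 'pre':
  'preheat' -> YES, starts with 'pre' (count: 1)
  'pretest' -> YES, starts with 'pre' (count: 2)
  'jump' -> no (count: 2)
  'unlike' -> no (count: 2)
  'undo' -> no (count: 2)
  'talk' -> no (count: 2)
  'play' -> no (count: 2)
  'redo' -> no (count: 2)
  'disagree' -> no (count: 2)
  'walk' -> no (count: 2)
Total with prefix 'pre': 2

2


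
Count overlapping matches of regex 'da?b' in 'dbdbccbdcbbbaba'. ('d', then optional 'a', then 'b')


Pattern: da?b means 'd', then optional 'a', then 'b'.
Scanning 'dbdbccbdcbbbaba' position-by-position:
  Pos 0: window 'dbd' -> MATCH
  Pos 1: window 'bdb' -> no
  Pos 2: window 'dbc' -> MATCH
  Pos 3: window 'bcc' -> no
  Pos 4: window 'ccb' -> no
  Pos 5: window 'cbd' -> no
  Pos 6: window 'bdc' -> no
  Pos 7: window 'dcb' -> no
  Pos 8: window 'cbb' -> no
  Pos 9: window 'bbb' -> no
  Pos 10: window 'bba' -> no
  Pos 11: window 'bab' -> no
  Pos 12: window 'aba' -> no
  Pos 13: window 'ba' -> no
  Pos 14: window 'a' -> no
Total matches: 2

2


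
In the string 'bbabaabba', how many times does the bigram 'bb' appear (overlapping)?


Scanning 'bbabaabba' for bigram 'bb':
  Position 0: 'bb' -> MATCH
  Position 1: 'ba' -> no
  Position 2: 'ab' -> no
  Position 3: 'ba' -> no
  Position 4: 'aa' -> no
  Position 5: 'ab' -> no
  Position 6: 'bb' -> MATCH
  Position 7: 'ba' -> no
Total matches: 2

2


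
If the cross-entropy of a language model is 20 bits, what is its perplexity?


Perplexity formula: PP = 2^H
H = 20
PP = 2^20
PP = 2^20 = 1048576

1048576


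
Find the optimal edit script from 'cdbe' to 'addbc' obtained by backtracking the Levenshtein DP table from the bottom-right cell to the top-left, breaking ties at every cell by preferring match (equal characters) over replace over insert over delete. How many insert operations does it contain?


Edit distance = 3. Backtracking from cell (4, 5) with preference match > replace > insert > delete,
then listing the resulting alignment 'cdbe' -> 'addbc' left to right:
  Step 1: insert 'a' [insertion #1]
  Step 2: replace c->d
  Step 3: keep 'd'
  Step 4: keep 'b'
  Step 5: replace e->c
Total insertions: 1

1


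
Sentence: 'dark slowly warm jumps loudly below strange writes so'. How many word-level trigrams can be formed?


Word trigrams from [9] words:
  Trigram 1: (dark slowly warm)
  Trigram 2: (slowly warm jumps)
  Trigram 3: (warm jumps loudly)
  Trigram 4: (jumps loudly below)
  Trigram 5: (loudly below strange)
  Trigram 6: (below strange writes)
  Trigram 7: (strange writes so)
Total word trigrams: 9 - 2 = 7

7


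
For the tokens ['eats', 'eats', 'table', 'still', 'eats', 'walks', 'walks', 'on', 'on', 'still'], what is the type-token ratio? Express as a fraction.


Tokens: 10
Unique types: ('eats', 'on', 'still', 'table', 'walks') = 5
TTR = 5/10
Simplify: divide both by 5 -> 1/2
TTR = 1/2

1/2


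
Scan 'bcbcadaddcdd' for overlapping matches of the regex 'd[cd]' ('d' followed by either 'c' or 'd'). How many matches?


Pattern: d[cd] means 'd' followed by either 'c' or 'd'.
Scanning 'bcbcadaddcdd' position-by-position:
  Pos 0: window 'bc' -> no
  Pos 1: window 'cb' -> no
  Pos 2: window 'bc' -> no
  Pos 3: window 'ca' -> no
  Pos 4: window 'ad' -> no
  Pos 5: window 'da' -> no
  Pos 6: window 'ad' -> no
  Pos 7: window 'dd' -> MATCH
  Pos 8: window 'dc' -> MATCH
  Pos 9: window 'cd' -> no
  Pos 10: window 'dd' -> MATCH
  Pos 11: window 'd' -> no
Total matches: 3

3


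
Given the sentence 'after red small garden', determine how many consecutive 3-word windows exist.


Word trigrams from [4] words:
  Trigram 1: (after red small)
  Trigram 2: (red small garden)
Total word trigrams: 4 - 2 = 2

2


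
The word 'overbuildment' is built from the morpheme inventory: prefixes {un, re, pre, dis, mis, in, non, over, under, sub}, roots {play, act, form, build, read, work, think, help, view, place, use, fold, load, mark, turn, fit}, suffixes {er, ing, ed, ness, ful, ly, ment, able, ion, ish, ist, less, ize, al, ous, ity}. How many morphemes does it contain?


Segmenting 'overbuildment' against the inventory:
  'over' -> prefix (morpheme 1)
  'build' -> root (morpheme 2)
  'ment' -> suffix (morpheme 3)
Total morphemes: 3

3


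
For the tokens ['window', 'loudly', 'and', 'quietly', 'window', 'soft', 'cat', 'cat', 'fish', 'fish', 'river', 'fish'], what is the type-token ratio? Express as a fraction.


Tokens: 12
Unique types: ('and', 'cat', 'fish', 'loudly', 'quietly', 'river', 'soft', 'window') = 8
TTR = 8/12
Simplify: divide both by 4 -> 2/3
TTR = 2/3

2/3


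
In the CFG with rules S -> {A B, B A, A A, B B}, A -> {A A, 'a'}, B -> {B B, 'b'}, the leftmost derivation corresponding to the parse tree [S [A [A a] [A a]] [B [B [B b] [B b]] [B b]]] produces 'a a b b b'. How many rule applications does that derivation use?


Every bracketed nonterminal node [X ...] in the tree is produced by exactly one rule application.
Reading the tree off as a leftmost derivation:
  Step 1: S  =>  A B   (applied S -> A B)
  Step 2: A B  =>  A A B   (applied A -> A A)
  Step 3: A A B  =>  a A B   (applied A -> a)
  Step 4: a A B  =>  a a B   (applied A -> a)
  Step 5: a a B  =>  a a B B   (applied B -> B B)
  Step 6: a a B B  =>  a a B B B   (applied B -> B B)
  Step 7: a a B B B  =>  a a b B B   (applied B -> b)
  Step 8: a a b B B  =>  a a b b B   (applied B -> b)
  Step 9: a a b b B  =>  a a b b b   (applied B -> b)
Final yield: a a b b b
Total rewrite steps: 9

9


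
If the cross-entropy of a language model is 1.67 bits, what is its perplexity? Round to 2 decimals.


Perplexity formula: PP = 2^H
H = 1.67
PP = 2^1.67
Decompose: 2^1.67 = 2^1 * 2^0.67
2^1 = 2, 2^0.67 ~ 1.5910730
PP ~ 2 * 1.5910730 = 3.1821460
Rounded to 2 decimals: 3.18

3.18


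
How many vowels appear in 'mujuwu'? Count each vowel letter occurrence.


Scanning each character of 'mujuwu':
  Position 1: 'm' -> consonant (running count: 0)
  Position 2: 'u' -> vowel (running count: 1)
  Position 3: 'j' -> consonant (running count: 1)
  Position 4: 'u' -> vowel (running count: 2)
  Position 5: 'w' -> consonant (running count: 2)
  Position 6: 'u' -> vowel (running count: 3)
Total vowels: 3

3


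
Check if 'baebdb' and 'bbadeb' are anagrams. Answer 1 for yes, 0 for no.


Sort characters of 'baebdb': 'abbbde'
Sort characters of 'bbadeb': 'abbbde'
Sorted forms match -> they ARE anagrams
Result: 1

1


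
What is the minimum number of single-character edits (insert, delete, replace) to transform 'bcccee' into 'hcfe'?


Building DP table for s1='bcccee' (len 6) and s2='hcfe' (len 4):
       h  c  f  e
    0  1  2  3  4
  b 1  1  2  3  4
  c 2  2  1  2  3
  c 3  3  2  2  3
  c 4  4  3  3  3
  e 5  5  4  4  3
  e 6  6  5  5  4
Edit distance = dp[6][4] = 4

4


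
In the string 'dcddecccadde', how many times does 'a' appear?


Scanning 'dcddecccadde' for 'a':
  Position 8: 'a' -> MATCH (count: 1)
Total occurrences of 'a': 1

1


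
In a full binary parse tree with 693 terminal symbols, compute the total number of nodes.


Leaf nodes (terminals): 693
Internal nodes = n - 1 = 693 - 1 = 692
Total = leaves + internal = 693 + 692 = 1385

1385


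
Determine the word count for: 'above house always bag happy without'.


Counting words by splitting on spaces:
  Word 1: 'above'
  Word 2: 'house'
  Word 3: 'always'
  Word 4: 'bag'
  Word 5: 'happy'
  Word 6: 'without'
Total words: 6

6


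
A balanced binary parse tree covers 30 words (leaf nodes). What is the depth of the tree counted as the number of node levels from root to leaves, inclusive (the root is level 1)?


In a balanced binary tree with n leaves the deepest leaf is ceil(log2(n)) edges below the root,
so counting node levels inclusive of root and leaves gives ceil(log2(n)) + 1 levels.
log2(30) = 4.9069
ceil(4.9069) = 5
levels = 5 + 1 = 6

6


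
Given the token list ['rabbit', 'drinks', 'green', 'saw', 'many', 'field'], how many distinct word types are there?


Listing all tokens and tracking unique types:
  Token 1: 'rabbit' -> NEW (unique so far: 1)
  Token 2: 'drinks' -> NEW (unique so far: 2)
  Token 3: 'green' -> NEW (unique so far: 3)
  Token 4: 'saw' -> NEW (unique so far: 4)
  Token 5: 'many' -> NEW (unique so far: 5)
  Token 6: 'field' -> NEW (unique so far: 6)
Unique types: ('drinks', 'field', 'green', 'many', 'rabbit', 'saw')
Vocabulary size: 6

6


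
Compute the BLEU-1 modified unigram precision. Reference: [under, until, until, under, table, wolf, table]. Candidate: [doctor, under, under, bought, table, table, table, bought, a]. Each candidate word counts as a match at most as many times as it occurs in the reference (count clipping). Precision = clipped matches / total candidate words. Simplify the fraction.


Reference word counts: {'table': 2, 'under': 2, 'until': 2, 'wolf': 1}
Checking each candidate word (with clipping):
  'doctor' -> not in reference -> no match (matches: 0)
  'under' -> in reference (ref count 2, used 1/2) -> match (matches: 1)
  'under' -> in reference (ref count 2, used 2/2) -> match (matches: 2)
  'bought' -> not in reference -> no match (matches: 2)
  'table' -> in reference (ref count 2, used 1/2) -> match (matches: 3)
  'table' -> in reference (ref count 2, used 2/2) -> match (matches: 4)
  'table' -> ref count 2 already used up (2/2) -> clipped, no match (matches: 4)
  'bought' -> not in reference -> no match (matches: 4)
  'a' -> not in reference -> no match (matches: 4)
Clipped matches: 4, Candidate length: 9
Precision = 4/9

4/9


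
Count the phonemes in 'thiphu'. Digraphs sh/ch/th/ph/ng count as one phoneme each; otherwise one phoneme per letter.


Parsing 'thiphu' greedily, digraphs first:
  'th' -> digraph (1 consonant phoneme) (phonemes so far: 1)
  'i' -> vowel phoneme (phonemes so far: 2)
  'ph' -> digraph (1 consonant phoneme) (phonemes so far: 3)
  'u' -> vowel phoneme (phonemes so far: 4)
Total phonemes: 4

4


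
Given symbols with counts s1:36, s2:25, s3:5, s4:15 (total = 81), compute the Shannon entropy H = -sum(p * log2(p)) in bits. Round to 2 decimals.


Computing entropy H = -sum(p_i * log2(p_i)):
  s1: p = 36/81 = 0.4444, -p*log2(p) = 0.5200
  s2: p = 25/81 = 0.3086, -p*log2(p) = 0.5235
  s3: p = 5/81 = 0.0617, -p*log2(p) = 0.2480
  s4: p = 15/81 = 0.1852, -p*log2(p) = 0.4505
H = sum of terms = 1.7420
Rounded to 2 decimals: 1.74

1.74


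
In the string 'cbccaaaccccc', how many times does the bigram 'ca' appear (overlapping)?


Scanning 'cbccaaaccccc' for bigram 'ca':
  Position 0: 'cb' -> no
  Position 1: 'bc' -> no
  Position 2: 'cc' -> no
  Position 3: 'ca' -> MATCH
  Position 4: 'aa' -> no
  Position 5: 'aa' -> no
  Position 6: 'ac' -> no
  Position 7: 'cc' -> no
  Position 8: 'cc' -> no
  Position 9: 'cc' -> no
  Position 10: 'cc' -> no
Total matches: 1

1


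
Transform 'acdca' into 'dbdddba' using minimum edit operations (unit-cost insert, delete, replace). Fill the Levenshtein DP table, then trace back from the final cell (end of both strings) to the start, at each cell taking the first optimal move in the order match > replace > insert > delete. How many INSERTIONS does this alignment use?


Edit distance = 5. Backtracking from cell (5, 7) with preference match > replace > insert > delete,
then listing the resulting alignment 'acdca' -> 'dbdddba' left to right:
  Step 1: insert 'd' [insertion #1]
  Step 2: insert 'b' [insertion #2]
  Step 3: replace a->d
  Step 4: replace c->d
  Step 5: keep 'd'
  Step 6: replace c->b
  Step 7: keep 'a'
Total insertions: 2

2


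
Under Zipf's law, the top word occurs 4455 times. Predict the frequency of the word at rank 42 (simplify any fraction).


Zipf's law: freq(rank) = f1 / rank
f1 = 4455, rank = 42
freq = 4455 / 42
GCD(4455, 42) = 3
Simplified: 1485/14

1485/14


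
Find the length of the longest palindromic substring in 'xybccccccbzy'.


Scanning 'xybccccccbzy' for palindromic substrings.
Substring at positions 2-9: 'bccccccb'.
Check: reverse('bccccccb') = 'bccccccb' -> palindrome confirmed.
Neighbouring characters ('y' / 'z') break symmetry, so it cannot extend further.
No longer palindromic substring exists; longest length = 8

8


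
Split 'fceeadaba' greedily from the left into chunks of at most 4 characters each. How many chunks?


'fceeadaba' has 9 characters.
Chunking with max size 4:
  Chunk 1: 'fcee' (positions 0-3)
  Chunk 2: 'adab' (positions 4-7)
  Chunk 3: 'a' (positions 8-8)
Total chunks: ceil(9 / 4) = 3

3


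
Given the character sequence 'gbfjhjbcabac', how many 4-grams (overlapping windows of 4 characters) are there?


String 'gbfjhjbcabac' has length L = 12.
Number of overlapping n-grams = L - n + 1
Substituting: 12 - 4 + 1 = 9

9


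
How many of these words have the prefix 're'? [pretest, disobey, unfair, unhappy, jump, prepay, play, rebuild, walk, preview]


Checking each word for prefix 're':
  'pretest' -> no (count: 0)
  'disobey' -> no (count: 0)
  'unfair' -> no (count: 0)
  'unhappy' -> no (count: 0)
  'jump' -> no (count: 0)
  'prepay' -> no (count: 0)
  'play' -> no (count: 0)
  'rebuild' -> YES, starts with 're' (count: 1)
  'walk' -> no (count: 1)
  'preview' -> no (count: 1)
Total with prefix 're': 1

1


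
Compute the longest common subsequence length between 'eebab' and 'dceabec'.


DP table for LCS of 'eebab' and 'dceabec':
       d  c  e  a  b  e  c
    0  0  0  0  0  0  0  0
  e 0  0  0  1  1  1  1  1
  e 0  0  0  1  1  1  2  2
  b 0  0  0  1  1  2  2  2
  a 0  0  0  1  2  2  2  2
  b 0  0  0  1  2  3  3  3
LCS: 'eab'
LCS length = 3

3


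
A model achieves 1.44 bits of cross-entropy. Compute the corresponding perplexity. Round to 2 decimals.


Perplexity formula: PP = 2^H
H = 1.44
PP = 2^1.44
Decompose: 2^1.44 = 2^1 * 2^0.44
2^1 = 2, 2^0.44 ~ 1.3566043
PP ~ 2 * 1.3566043 = 2.7132086
Rounded to 2 decimals: 2.71

2.71


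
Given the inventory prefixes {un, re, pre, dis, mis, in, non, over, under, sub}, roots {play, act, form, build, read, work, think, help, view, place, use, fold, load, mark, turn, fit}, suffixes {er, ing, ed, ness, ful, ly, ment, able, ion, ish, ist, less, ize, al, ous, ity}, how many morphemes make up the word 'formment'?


Segmenting 'formment' against the inventory:
  'form' -> root (morpheme 1)
  'ment' -> suffix (morpheme 2)
Total morphemes: 2

2


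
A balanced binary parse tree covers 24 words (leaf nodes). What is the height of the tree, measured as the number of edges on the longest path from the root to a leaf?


In a balanced binary tree with n leaves the deepest leaf is ceil(log2(n)) edges below the root.
log2(24) = 4.5850
ceil(4.5850) = 5
height (edges) = 5

5


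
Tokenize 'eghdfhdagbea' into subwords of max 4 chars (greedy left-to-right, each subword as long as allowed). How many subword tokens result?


'eghdfhdagbea' has 12 characters.
Chunking with max size 4:
  Chunk 1: 'eghd' (positions 0-3)
  Chunk 2: 'fhda' (positions 4-7)
  Chunk 3: 'gbea' (positions 8-11)
Total chunks: ceil(12 / 4) = 3

3


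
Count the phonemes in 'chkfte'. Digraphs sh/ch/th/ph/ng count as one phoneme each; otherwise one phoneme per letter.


Parsing 'chkfte' greedily, digraphs first:
  'ch' -> digraph (1 consonant phoneme) (phonemes so far: 1)
  'k' -> consonant phoneme (phonemes so far: 2)
  'f' -> consonant phoneme (phonemes so far: 3)
  't' -> consonant phoneme (phonemes so far: 4)
  'e' -> vowel phoneme (phonemes so far: 5)
Total phonemes: 5

5


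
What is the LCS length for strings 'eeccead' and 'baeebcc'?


DP table for LCS of 'eeccead' and 'baeebcc':
       b  a  e  e  b  c  c
    0  0  0  0  0  0  0  0
  e 0  0  0  1  1  1  1  1
  e 0  0  0  1  2  2  2  2
  c 0  0  0  1  2  2  3  3
  c 0  0  0  1  2  2  3  4
  e 0  0  0  1  2  2  3  4
  a 0  0  1  1  2  2  3  4
  d 0  0  1  1  2  2  3  4
LCS: 'eecc'
LCS length = 4

4


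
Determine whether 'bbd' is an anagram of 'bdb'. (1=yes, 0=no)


Sort characters of 'bbd': 'bbd'
Sort characters of 'bdb': 'bbd'
Sorted forms match -> they ARE anagrams
Result: 1

1


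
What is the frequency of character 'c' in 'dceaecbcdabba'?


Scanning 'dceaecbcdabba' for 'c':
  Position 1: 'c' -> MATCH (count: 1)
  Position 5: 'c' -> MATCH (count: 2)
  Position 7: 'c' -> MATCH (count: 3)
Total occurrences of 'c': 3

3


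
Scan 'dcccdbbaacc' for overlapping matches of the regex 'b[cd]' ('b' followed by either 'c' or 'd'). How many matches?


Pattern: b[cd] means 'b' followed by either 'c' or 'd'.
Scanning 'dcccdbbaacc' position-by-position:
  Pos 0: window 'dc' -> no
  Pos 1: window 'cc' -> no
  Pos 2: window 'cc' -> no
  Pos 3: window 'cd' -> no
  Pos 4: window 'db' -> no
  Pos 5: window 'bb' -> no
  Pos 6: window 'ba' -> no
  Pos 7: window 'aa' -> no
  Pos 8: window 'ac' -> no
  Pos 9: window 'cc' -> no
  Pos 10: window 'c' -> no
Total matches: 0

0
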